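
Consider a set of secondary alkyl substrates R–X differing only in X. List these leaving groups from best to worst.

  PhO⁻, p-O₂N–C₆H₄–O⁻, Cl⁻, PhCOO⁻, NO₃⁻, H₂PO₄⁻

Cl⁻ > NO₃⁻ > H₂PO₄⁻ > PhCOO⁻ > p-O₂N–C₆H₄–O⁻ > PhO⁻

Cl⁻: pKₐ(HCl) ≈ -7 — moderately weak base
NO₃⁻: pKₐ(HNO₃) ≈ -1.3 — resonance-delocalised over three oxygens
H₂PO₄⁻: pKₐ(H₃PO₄) ≈ 2.1
PhCOO⁻: pKₐ(C₆H₅COOH) ≈ 4.2 — aryl carboxylate
p-O₂N–C₆H₄–O⁻: pKₐ(p-nitrophenol) ≈ 7.2
PhO⁻: pKₐ(C₆H₅OH (phenol)) ≈ 10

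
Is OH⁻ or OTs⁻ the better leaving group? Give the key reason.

OTs⁻

OTs⁻ is the better leaving group.
pKₐ(p-CH₃C₆H₄SO₃H (TsOH)) ≈ -2.8 versus pKₐ(H₂O) ≈ 15.7: OTs⁻ is the much weaker base.
Resonance-delocalised arenesulfonate.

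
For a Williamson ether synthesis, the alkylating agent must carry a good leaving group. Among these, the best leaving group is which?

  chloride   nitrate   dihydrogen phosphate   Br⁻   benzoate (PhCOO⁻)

Leaving-group ability tracks the stability of the departed species; conjugate-acid pKₐ is the usual yardstick (lower pKₐ → better LG).
Br⁻: pKₐ(HBr) ≈ -9
chloride: pKₐ(HCl) ≈ -7
nitrate: pKₐ(HNO₃) ≈ -1.3
dihydrogen phosphate: pKₐ(H₃PO₄) ≈ 2.1
benzoate (PhCOO⁻): pKₐ(C₆H₅COOH) ≈ 4.2

Br⁻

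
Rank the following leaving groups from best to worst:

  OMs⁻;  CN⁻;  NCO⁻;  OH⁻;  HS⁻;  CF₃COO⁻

OMs⁻ > CF₃COO⁻ > NCO⁻ > HS⁻ > CN⁻ > OH⁻

OMs⁻: pKₐ(CH₃SO₃H (MsOH)) ≈ -1.9 — resonance-delocalised alkanesulfonate
CF₃COO⁻: pKₐ(CF₃COOH) ≈ 0.2 — strongly electron-withdrawing CF₃ stabilises the carboxylate
NCO⁻: pKₐ(HOCN) ≈ 3.5 — resonance between N and O
HS⁻: pKₐ(H₂S) ≈ 7
CN⁻: pKₐ(HCN) ≈ 9.2
OH⁻: pKₐ(H₂O) ≈ 15.7 — strong base; essentially never leaves without prior activation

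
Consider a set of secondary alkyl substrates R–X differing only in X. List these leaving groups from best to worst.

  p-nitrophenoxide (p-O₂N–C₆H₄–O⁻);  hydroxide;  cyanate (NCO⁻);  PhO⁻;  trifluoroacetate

trifluoroacetate > cyanate (NCO⁻) > p-nitrophenoxide (p-O₂N–C₆H₄–O⁻) > PhO⁻ > hydroxide

trifluoroacetate: pKₐ(CF₃COOH) ≈ 0.2 — strongly electron-withdrawing CF₃ stabilises the carboxylate
cyanate (NCO⁻): pKₐ(HOCN) ≈ 3.5
p-nitrophenoxide (p-O₂N–C₆H₄–O⁻): pKₐ(p-nitrophenol) ≈ 7.2
PhO⁻: pKₐ(C₆H₅OH (phenol)) ≈ 10 — resonance into the ring helps, but still a poor LG
hydroxide: pKₐ(H₂O) ≈ 15.7 — strong base; essentially never leaves without prior activation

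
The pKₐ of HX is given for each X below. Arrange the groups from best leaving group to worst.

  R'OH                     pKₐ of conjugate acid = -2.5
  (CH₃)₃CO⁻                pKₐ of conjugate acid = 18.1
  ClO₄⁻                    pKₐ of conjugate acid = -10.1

Lower conjugate-acid pKₐ ⇒ weaker base ⇒ better leaving group.
Sorting by the given values: ClO₄⁻ (-10.1), R'OH (-2.5), (CH₃)₃CO⁻ (18.1).

ClO₄⁻ > R'OH > (CH₃)₃CO⁻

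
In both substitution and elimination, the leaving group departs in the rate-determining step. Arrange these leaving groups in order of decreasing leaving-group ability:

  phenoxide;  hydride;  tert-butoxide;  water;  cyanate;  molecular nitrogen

molecular nitrogen > water > cyanate > phenoxide > tert-butoxide > hydride

The more stable X⁻ (or X) is on its own — i.e. the weaker a base it is — the better a leaving group it makes.
molecular nitrogen: no meaningful conjugate acid; N₂ departs as an exceptionally stable neutral molecule
water: pKₐ(H₃O⁺) ≈ -1.7
cyanate: pKₐ(HOCN) ≈ 3.5
phenoxide: pKₐ(C₆H₅OH (phenol)) ≈ 10
tert-butoxide: pKₐ(t-BuOH) ≈ 18
hydride: pKₐ(H₂) ≈ 36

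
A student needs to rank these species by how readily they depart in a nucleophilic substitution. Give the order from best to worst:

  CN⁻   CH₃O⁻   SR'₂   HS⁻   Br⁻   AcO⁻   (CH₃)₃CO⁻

A good leaving group is a weak base: the lower the pKₐ of its conjugate acid, the more readily it departs.
Br⁻: pKₐ(HBr) ≈ -9 — weak base; good leaving group
SR'₂: pKₐ(R'₂SH⁺) ≈ -7 — neutral; leaves from a sulfonium salt (R–SR'₂⁺)
AcO⁻: pKₐ(CH₃COOH) ≈ 4.8 — resonance-stabilised but still a weak base
HS⁻: pKₐ(H₂S) ≈ 7 — larger and more polarisable than the oxygen analogue
CN⁻: pKₐ(HCN) ≈ 9.2 — sp carbon stabilises the charge somewhat, but still a poor LG
CH₃O⁻: pKₐ(CH₃OH) ≈ 15.5 — strong base; alkoxides do not leave unassisted
(CH₃)₃CO⁻: pKₐ(t-BuOH) ≈ 18 — bulky, strongly basic alkoxide

Br⁻ > SR'₂ > AcO⁻ > HS⁻ > CN⁻ > CH₃O⁻ > (CH₃)₃CO⁻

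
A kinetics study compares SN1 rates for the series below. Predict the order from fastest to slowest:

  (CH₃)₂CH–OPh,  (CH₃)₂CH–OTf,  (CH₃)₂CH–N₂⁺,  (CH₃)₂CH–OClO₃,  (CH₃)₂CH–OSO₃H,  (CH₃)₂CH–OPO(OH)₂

(CH₃)₂CH–N₂⁺ > (CH₃)₂CH–OTf > (CH₃)₂CH–OClO₃ > (CH₃)₂CH–OSO₃H > (CH₃)₂CH–OPO(OH)₂ > (CH₃)₂CH–OPh

The skeletons are identical, so relative rate is governed entirely by leaving-group ability.
The more stable X⁻ (or X) is on its own — i.e. the weaker a base it is — the better a leaving group it makes.
(CH₃)₂CH–N₂⁺ loses N₂: no meaningful conjugate acid; N₂ departs as an exceptionally stable neutral molecule
(CH₃)₂CH–OTf loses OTf⁻: pKₐ(CF₃SO₃H (triflic acid)) ≈ -14
(CH₃)₂CH–OClO₃ loses ClO₄⁻: pKₐ(HClO₄) ≈ -10
(CH₃)₂CH–OSO₃H loses HSO₄⁻: pKₐ(H₂SO₄) ≈ -3
(CH₃)₂CH–OPO(OH)₂ loses H₂PO₄⁻: pKₐ(H₃PO₄) ≈ 2.1
(CH₃)₂CH–OPh loses PhO⁻: pKₐ(C₆H₅OH (phenol)) ≈ 10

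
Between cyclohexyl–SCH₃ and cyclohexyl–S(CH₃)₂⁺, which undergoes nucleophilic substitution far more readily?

cyclohexyl–S(CH₃)₂⁺

From cyclohexyl–SCH₃ the departing group would be RS⁻ (pKₐ(RSH (a thiol)) ≈ 10.5). Moderately basic; rarely leaves without activation.
From cyclohexyl–S(CH₃)₂⁺ the leaving group is SR'₂ (pKₐ(R'₂SH⁺) ≈ -7). Neutral; leaves from a sulfonium salt (R–SR'₂⁺).
(In practice cyclohexyl–S(CH₃)₂⁺ is made from cyclohexyl–SCH₃ by S-methylation with CH₃I, allowing neutral dimethyl sulfide, rather than methanethiolate, to depart.)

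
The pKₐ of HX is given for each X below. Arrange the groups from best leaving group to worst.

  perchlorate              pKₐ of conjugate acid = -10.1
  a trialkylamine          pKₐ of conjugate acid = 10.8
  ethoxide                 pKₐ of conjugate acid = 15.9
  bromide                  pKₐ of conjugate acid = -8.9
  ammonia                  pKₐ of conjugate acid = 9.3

Lower conjugate-acid pKₐ ⇒ weaker base ⇒ better leaving group.
Sorting by the given values: perchlorate (-10.1), bromide (-8.9), ammonia (9.3), a trialkylamine (10.8), ethoxide (15.9).

perchlorate > bromide > ammonia > a trialkylamine > ethoxide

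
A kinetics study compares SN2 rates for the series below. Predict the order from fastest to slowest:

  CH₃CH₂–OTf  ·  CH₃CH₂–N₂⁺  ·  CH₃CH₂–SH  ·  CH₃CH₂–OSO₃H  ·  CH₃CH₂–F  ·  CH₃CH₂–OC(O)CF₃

With the same alkyl group throughout, only the leaving group differentiates the rates.
Rank by basicity of the departing species: weakest base leaves most easily.
CH₃CH₂–N₂⁺ loses N₂: no meaningful conjugate acid; N₂ departs as an exceptionally stable neutral molecule
CH₃CH₂–OTf loses OTf⁻: pKₐ(CF₃SO₃H (triflic acid)) ≈ -14
CH₃CH₂–OSO₃H loses HSO₄⁻: pKₐ(H₂SO₄) ≈ -3
CH₃CH₂–OC(O)CF₃ loses CF₃COO⁻: pKₐ(CF₃COOH) ≈ 0.2
CH₃CH₂–F loses F⁻: pKₐ(HF) ≈ 3.2
CH₃CH₂–SH loses HS⁻: pKₐ(H₂S) ≈ 7

CH₃CH₂–N₂⁺ > CH₃CH₂–OTf > CH₃CH₂–OSO₃H > CH₃CH₂–OC(O)CF₃ > CH₃CH₂–F > CH₃CH₂–SH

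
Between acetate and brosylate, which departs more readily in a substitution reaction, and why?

brosylate is the better leaving group.
pKₐ(p-BrC₆H₄SO₃H) ≈ -2.8 versus pKₐ(CH₃COOH) ≈ 4.8: brosylate is the much weaker base.
Arenesulfonate with a p-bromo substituent.

brosylate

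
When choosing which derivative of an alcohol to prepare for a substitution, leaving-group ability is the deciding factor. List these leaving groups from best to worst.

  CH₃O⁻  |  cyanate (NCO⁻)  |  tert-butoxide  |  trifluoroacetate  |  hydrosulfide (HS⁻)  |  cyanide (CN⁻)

trifluoroacetate > cyanate (NCO⁻) > hydrosulfide (HS⁻) > cyanide (CN⁻) > CH₃O⁻ > tert-butoxide

A good leaving group is a weak base: the lower the pKₐ of its conjugate acid, the more readily it departs.
trifluoroacetate: pKₐ(CF₃COOH) ≈ 0.2
cyanate (NCO⁻): pKₐ(HOCN) ≈ 3.5
hydrosulfide (HS⁻): pKₐ(H₂S) ≈ 7
cyanide (CN⁻): pKₐ(HCN) ≈ 9.2
CH₃O⁻: pKₐ(CH₃OH) ≈ 15.5
tert-butoxide: pKₐ(t-BuOH) ≈ 18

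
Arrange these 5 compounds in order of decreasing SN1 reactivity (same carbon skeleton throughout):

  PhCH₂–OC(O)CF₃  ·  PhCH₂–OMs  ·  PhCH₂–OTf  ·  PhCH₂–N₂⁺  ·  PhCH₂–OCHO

PhCH₂–N₂⁺ > PhCH₂–OTf > PhCH₂–OMs > PhCH₂–OC(O)CF₃ > PhCH₂–OCHO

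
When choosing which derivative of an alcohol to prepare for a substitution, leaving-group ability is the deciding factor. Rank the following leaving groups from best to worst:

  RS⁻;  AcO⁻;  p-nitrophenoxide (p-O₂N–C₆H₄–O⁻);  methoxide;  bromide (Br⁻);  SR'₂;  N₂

N₂ > bromide (Br⁻) > SR'₂ > AcO⁻ > p-nitrophenoxide (p-O₂N–C₆H₄–O⁻) > RS⁻ > methoxide

N₂: no meaningful conjugate acid; N₂ departs as an exceptionally stable neutral molecule
bromide (Br⁻): pKₐ(HBr) ≈ -9
SR'₂: pKₐ(R'₂SH⁺) ≈ -7 — neutral; leaves from a sulfonium salt (R–SR'₂⁺)
AcO⁻: pKₐ(CH₃COOH) ≈ 4.8
p-nitrophenoxide (p-O₂N–C₆H₄–O⁻): pKₐ(p-nitrophenol) ≈ 7.2
RS⁻: pKₐ(RSH (a thiol)) ≈ 10.5 — moderately basic; rarely leaves without activation
methoxide: pKₐ(CH₃OH) ≈ 15.5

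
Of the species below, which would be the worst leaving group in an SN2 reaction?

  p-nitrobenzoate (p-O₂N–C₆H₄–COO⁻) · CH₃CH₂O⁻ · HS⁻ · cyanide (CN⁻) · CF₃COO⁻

The more stable X⁻ (or X) is on its own — i.e. the weaker a base it is — the better a leaving group it makes.
CF₃COO⁻: pKₐ(CF₃COOH) ≈ 0.2
p-nitrobenzoate (p-O₂N–C₆H₄–COO⁻): pKₐ(p-nitrobenzoic acid) ≈ 3.4
HS⁻: pKₐ(H₂S) ≈ 7
cyanide (CN⁻): pKₐ(HCN) ≈ 9.2
CH₃CH₂O⁻: pKₐ(CH₃CH₂OH) ≈ 16

CH₃CH₂O⁻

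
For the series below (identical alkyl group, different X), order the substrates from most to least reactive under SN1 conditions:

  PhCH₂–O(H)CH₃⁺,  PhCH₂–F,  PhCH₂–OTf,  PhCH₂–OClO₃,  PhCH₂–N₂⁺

With the same alkyl group throughout, only the leaving group differentiates the rates.
Rank by basicity of the departing species: weakest base leaves most easily.
PhCH₂–N₂⁺ loses N₂: no meaningful conjugate acid; N₂ departs as an exceptionally stable neutral molecule
PhCH₂–OTf loses OTf⁻: pKₐ(CF₃SO₃H (triflic acid)) ≈ -14
PhCH₂–OClO₃ loses ClO₄⁻: pKₐ(HClO₄) ≈ -10
PhCH₂–O(H)CH₃⁺ loses R'OH: pKₐ(R'OH₂⁺) ≈ -2.4
PhCH₂–F loses F⁻: pKₐ(HF) ≈ 3.2

PhCH₂–N₂⁺ > PhCH₂–OTf > PhCH₂–OClO₃ > PhCH₂–O(H)CH₃⁺ > PhCH₂–F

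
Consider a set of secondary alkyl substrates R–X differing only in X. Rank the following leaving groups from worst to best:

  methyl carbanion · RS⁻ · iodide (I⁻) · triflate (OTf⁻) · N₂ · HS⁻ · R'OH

N₂: no meaningful conjugate acid; N₂ departs as an exceptionally stable neutral molecule
triflate (OTf⁻): pKₐ(CF₃SO₃H (triflic acid)) ≈ -14
iodide (I⁻): pKₐ(HI) ≈ -10
R'OH: pKₐ(R'OH₂⁺) ≈ -2.4 — neutral; leaves from a protonated ether (an oxonium ion, R–O(H)R'⁺)
HS⁻: pKₐ(H₂S) ≈ 7 — larger and more polarisable than the oxygen analogue
RS⁻: pKₐ(RSH (a thiol)) ≈ 10.5 — moderately basic; rarely leaves without activation
methyl carbanion: pKₐ(CH₄) ≈ 48
Reversing gives the worst-to-best order requested.

methyl carbanion < RS⁻ < HS⁻ < R'OH < iodide (I⁻) < triflate (OTf⁻) < N₂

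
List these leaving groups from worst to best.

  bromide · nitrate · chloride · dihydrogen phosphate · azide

Rank by basicity of the departing species: weakest base leaves most easily.
bromide: pKₐ(HBr) ≈ -9
chloride: pKₐ(HCl) ≈ -7
nitrate: pKₐ(HNO₃) ≈ -1.3
dihydrogen phosphate: pKₐ(H₃PO₄) ≈ 2.1
azide: pKₐ(HN₃) ≈ 4.7
The question asks for worst first, so the sequence is read in increasing leaving-group ability.

azide < dihydrogen phosphate < nitrate < chloride < bromide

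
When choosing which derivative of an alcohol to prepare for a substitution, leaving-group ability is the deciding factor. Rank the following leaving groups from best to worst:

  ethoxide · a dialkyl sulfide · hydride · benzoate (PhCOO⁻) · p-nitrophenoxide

a dialkyl sulfide > benzoate (PhCOO⁻) > p-nitrophenoxide > ethoxide > hydride

a dialkyl sulfide: pKₐ(R'₂SH⁺) ≈ -7 — neutral; leaves from a sulfonium salt (R–SR'₂⁺)
benzoate (PhCOO⁻): pKₐ(C₆H₅COOH) ≈ 4.2 — aryl carboxylate
p-nitrophenoxide: pKₐ(p-nitrophenol) ≈ 7.2
ethoxide: pKₐ(CH₃CH₂OH) ≈ 16 — strong base; alkoxides do not leave unassisted
hydride: pKₐ(H₂) ≈ 36 — extremely strong base; leaves only in special hydride-transfer contexts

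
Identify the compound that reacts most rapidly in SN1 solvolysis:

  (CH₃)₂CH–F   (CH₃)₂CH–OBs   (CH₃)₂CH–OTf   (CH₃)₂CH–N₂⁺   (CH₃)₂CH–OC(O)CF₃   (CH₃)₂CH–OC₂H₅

Identical carbon frameworks mean the comparison reduces to leaving-group quality.
Rank by basicity of the departing species: weakest base leaves most easily.
(CH₃)₂CH–N₂⁺ loses N₂: no meaningful conjugate acid; N₂ departs as an exceptionally stable neutral molecule
(CH₃)₂CH–OTf loses OTf⁻: pKₐ(CF₃SO₃H (triflic acid)) ≈ -14
(CH₃)₂CH–OBs loses OBs⁻: pKₐ(p-BrC₆H₄SO₃H) ≈ -2.8
(CH₃)₂CH–OC(O)CF₃ loses CF₃COO⁻: pKₐ(CF₃COOH) ≈ 0.2
(CH₃)₂CH–F loses F⁻: pKₐ(HF) ≈ 3.2
(CH₃)₂CH–OC₂H₅ loses CH₃CH₂O⁻: pKₐ(CH₃CH₂OH) ≈ 16

(CH₃)₂CH–N₂⁺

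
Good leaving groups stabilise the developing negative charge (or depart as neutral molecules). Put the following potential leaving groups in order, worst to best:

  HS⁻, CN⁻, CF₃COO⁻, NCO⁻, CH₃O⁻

CF₃COO⁻: pKₐ(CF₃COOH) ≈ 0.2
NCO⁻: pKₐ(HOCN) ≈ 3.5
HS⁻: pKₐ(H₂S) ≈ 7
CN⁻: pKₐ(HCN) ≈ 9.2
CH₃O⁻: pKₐ(CH₃OH) ≈ 15.5
Listed from poorest to best leaving group as asked.

CH₃O⁻ < CN⁻ < HS⁻ < NCO⁻ < CF₃COO⁻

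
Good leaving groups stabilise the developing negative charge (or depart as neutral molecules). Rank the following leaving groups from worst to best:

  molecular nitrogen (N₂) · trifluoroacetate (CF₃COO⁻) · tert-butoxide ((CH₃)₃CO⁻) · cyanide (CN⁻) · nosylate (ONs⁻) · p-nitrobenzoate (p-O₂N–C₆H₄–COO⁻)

tert-butoxide ((CH₃)₃CO⁻) < cyanide (CN⁻) < p-nitrobenzoate (p-O₂N–C₆H₄–COO⁻) < trifluoroacetate (CF₃COO⁻) < nosylate (ONs⁻) < molecular nitrogen (N₂)

Rank by basicity of the departing species: weakest base leaves most easily.
molecular nitrogen (N₂): no meaningful conjugate acid; N₂ departs as an exceptionally stable neutral molecule
nosylate (ONs⁻): pKₐ(p-O₂NC₆H₄SO₃H) ≈ -3.5
trifluoroacetate (CF₃COO⁻): pKₐ(CF₃COOH) ≈ 0.2
p-nitrobenzoate (p-O₂N–C₆H₄–COO⁻): pKₐ(p-nitrobenzoic acid) ≈ 3.4
cyanide (CN⁻): pKₐ(HCN) ≈ 9.2
tert-butoxide ((CH₃)₃CO⁻): pKₐ(t-BuOH) ≈ 18
Listed from poorest to best leaving group as asked.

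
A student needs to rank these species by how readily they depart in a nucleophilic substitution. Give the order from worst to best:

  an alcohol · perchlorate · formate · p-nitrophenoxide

p-nitrophenoxide < formate < an alcohol < perchlorate

Leaving-group ability tracks the stability of the departed species; conjugate-acid pKₐ is the usual yardstick (lower pKₐ → better LG).
perchlorate: pKₐ(HClO₄) ≈ -10
an alcohol: pKₐ(R'OH₂⁺) ≈ -2.4 — neutral; leaves from a protonated ether (an oxonium ion, R–O(H)R'⁺)
formate: pKₐ(HCOOH) ≈ 3.8 — resonance-stabilised carboxylate
p-nitrophenoxide: pKₐ(p-nitrophenol) ≈ 7.2 — nitro group delocalises the charge; the classic chromogenic LG
Reversing gives the worst-to-best order requested.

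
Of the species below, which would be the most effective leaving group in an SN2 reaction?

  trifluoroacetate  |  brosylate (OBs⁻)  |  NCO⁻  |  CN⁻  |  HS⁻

brosylate (OBs⁻)

The more stable X⁻ (or X) is on its own — i.e. the weaker a base it is — the better a leaving group it makes.
brosylate (OBs⁻): pKₐ(p-BrC₆H₄SO₃H) ≈ -2.8
trifluoroacetate: pKₐ(CF₃COOH) ≈ 0.2
NCO⁻: pKₐ(HOCN) ≈ 3.5
HS⁻: pKₐ(H₂S) ≈ 7
CN⁻: pKₐ(HCN) ≈ 9.2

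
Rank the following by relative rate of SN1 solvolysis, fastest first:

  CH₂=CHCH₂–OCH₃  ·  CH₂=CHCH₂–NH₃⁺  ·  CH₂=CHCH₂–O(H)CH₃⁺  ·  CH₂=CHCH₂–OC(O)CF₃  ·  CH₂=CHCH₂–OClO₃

CH₂=CHCH₂–OClO₃ > CH₂=CHCH₂–O(H)CH₃⁺ > CH₂=CHCH₂–OC(O)CF₃ > CH₂=CHCH₂–NH₃⁺ > CH₂=CHCH₂–OCH₃

With the same alkyl group throughout, only the leaving group differentiates the rates.
Rank by basicity of the departing species: weakest base leaves most easily.
CH₂=CHCH₂–OClO₃ loses ClO₄⁻: pKₐ(HClO₄) ≈ -10
CH₂=CHCH₂–O(H)CH₃⁺ loses R'OH: pKₐ(R'OH₂⁺) ≈ -2.4
CH₂=CHCH₂–OC(O)CF₃ loses CF₃COO⁻: pKₐ(CF₃COOH) ≈ 0.2
CH₂=CHCH₂–NH₃⁺ loses NH₃: pKₐ(NH₄⁺) ≈ 9.2
CH₂=CHCH₂–OCH₃ loses CH₃O⁻: pKₐ(CH₃OH) ≈ 15.5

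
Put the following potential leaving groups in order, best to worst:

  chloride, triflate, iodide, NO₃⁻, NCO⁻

triflate > iodide > chloride > NO₃⁻ > NCO⁻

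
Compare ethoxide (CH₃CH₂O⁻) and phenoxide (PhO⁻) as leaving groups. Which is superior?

phenoxide (PhO⁻) is the better leaving group.
pKₐ(C₆H₅OH (phenol)) ≈ 10 versus pKₐ(CH₃CH₂OH) ≈ 16: phenoxide (PhO⁻) is the much weaker base.
Resonance into the ring helps, but still a poor LG.

phenoxide (PhO⁻)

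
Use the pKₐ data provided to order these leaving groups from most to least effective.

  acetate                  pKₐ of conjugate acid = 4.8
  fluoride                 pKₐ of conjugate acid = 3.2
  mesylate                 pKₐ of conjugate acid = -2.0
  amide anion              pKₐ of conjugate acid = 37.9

Lower conjugate-acid pKₐ ⇒ weaker base ⇒ better leaving group.
Sorting by the given values: mesylate (-2.0), fluoride (3.2), acetate (4.8), amide anion (37.9).

mesylate > fluoride > acetate > amide anion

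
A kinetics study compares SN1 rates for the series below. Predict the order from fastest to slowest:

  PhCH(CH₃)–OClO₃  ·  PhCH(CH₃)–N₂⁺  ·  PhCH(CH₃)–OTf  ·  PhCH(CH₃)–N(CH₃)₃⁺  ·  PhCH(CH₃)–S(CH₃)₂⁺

Same R in every case — rank the leaving groups.
Leaving-group ability tracks the stability of the departed species; conjugate-acid pKₐ is the usual yardstick (lower pKₐ → better LG).
PhCH(CH₃)–N₂⁺ loses N₂: no meaningful conjugate acid; N₂ departs as an exceptionally stable neutral molecule
PhCH(CH₃)–OTf loses OTf⁻: pKₐ(CF₃SO₃H (triflic acid)) ≈ -14
PhCH(CH₃)–OClO₃ loses ClO₄⁻: pKₐ(HClO₄) ≈ -10
PhCH(CH₃)–S(CH₃)₂⁺ loses SR'₂: pKₐ(R'₂SH⁺) ≈ -7
PhCH(CH₃)–N(CH₃)₃⁺ loses NR'₃: pKₐ(R'₃NH⁺) ≈ 10.7

PhCH(CH₃)–N₂⁺ > PhCH(CH₃)–OTf > PhCH(CH₃)–OClO₃ > PhCH(CH₃)–S(CH₃)₂⁺ > PhCH(CH₃)–N(CH₃)₃⁺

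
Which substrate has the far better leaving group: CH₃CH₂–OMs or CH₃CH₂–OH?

CH₃CH₂–OMs

From CH₃CH₂–OH the departing group would be OH⁻ (pKₐ(H₂O) ≈ 15.7). Strong base; essentially never leaves without prior activation.
From CH₃CH₂–OMs the leaving group is OMs⁻ (pKₐ(CH₃SO₃H (MsOH)) ≈ -1.9). Resonance-delocalised alkanesulfonate.
(In practice CH₃CH₂–OMs is made from CH₃CH₂–OH by treatment with MsCl / Et₃N, converting the hydroxyl into a mesylate.)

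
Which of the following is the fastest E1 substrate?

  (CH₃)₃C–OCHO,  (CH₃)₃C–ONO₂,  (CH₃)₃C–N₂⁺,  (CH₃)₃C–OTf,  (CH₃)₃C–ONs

With the same alkyl group throughout, only the leaving group differentiates the rates.
A good leaving group is a weak base: the lower the pKₐ of its conjugate acid, the more readily it departs.
(CH₃)₃C–N₂⁺ loses N₂: no meaningful conjugate acid; N₂ departs as an exceptionally stable neutral molecule
(CH₃)₃C–OTf loses OTf⁻: pKₐ(CF₃SO₃H (triflic acid)) ≈ -14
(CH₃)₃C–ONs loses ONs⁻: pKₐ(p-O₂NC₆H₄SO₃H) ≈ -3.5
(CH₃)₃C–ONO₂ loses NO₃⁻: pKₐ(HNO₃) ≈ -1.3
(CH₃)₃C–OCHO loses HCOO⁻: pKₐ(HCOOH) ≈ 3.8

(CH₃)₃C–N₂⁺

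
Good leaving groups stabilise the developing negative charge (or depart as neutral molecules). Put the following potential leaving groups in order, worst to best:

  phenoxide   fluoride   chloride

phenoxide < fluoride < chloride

chloride: pKₐ(HCl) ≈ -7
fluoride: pKₐ(HF) ≈ 3.2 — small and strongly basic; the poor halide leaving group
phenoxide: pKₐ(C₆H₅OH (phenol)) ≈ 10 — resonance into the ring helps, but still a poor LG
Listed from poorest to best leaving group as asked.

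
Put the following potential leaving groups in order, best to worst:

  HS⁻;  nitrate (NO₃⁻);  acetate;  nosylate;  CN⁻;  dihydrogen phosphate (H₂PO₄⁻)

nosylate > nitrate (NO₃⁻) > dihydrogen phosphate (H₂PO₄⁻) > acetate > HS⁻ > CN⁻

A good leaving group is a weak base: the lower the pKₐ of its conjugate acid, the more readily it departs.
nosylate: pKₐ(p-O₂NC₆H₄SO₃H) ≈ -3.5 — p-nitro group further stabilises the sulfonate
nitrate (NO₃⁻): pKₐ(HNO₃) ≈ -1.3 — resonance-delocalised over three oxygens
dihydrogen phosphate (H₂PO₄⁻): pKₐ(H₃PO₄) ≈ 2.1
acetate: pKₐ(CH₃COOH) ≈ 4.8 — resonance-stabilised but still a weak base
HS⁻: pKₐ(H₂S) ≈ 7 — larger and more polarisable than the oxygen analogue
CN⁻: pKₐ(HCN) ≈ 9.2 — sp carbon stabilises the charge somewhat, but still a poor LG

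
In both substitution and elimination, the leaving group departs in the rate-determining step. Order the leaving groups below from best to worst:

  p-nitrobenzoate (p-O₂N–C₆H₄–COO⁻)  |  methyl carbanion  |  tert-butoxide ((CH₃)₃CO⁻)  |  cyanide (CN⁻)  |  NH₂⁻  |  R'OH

R'OH > p-nitrobenzoate (p-O₂N–C₆H₄–COO⁻) > cyanide (CN⁻) > tert-butoxide ((CH₃)₃CO⁻) > NH₂⁻ > methyl carbanion

The more stable X⁻ (or X) is on its own — i.e. the weaker a base it is — the better a leaving group it makes.
R'OH: pKₐ(R'OH₂⁺) ≈ -2.4
p-nitrobenzoate (p-O₂N–C₆H₄–COO⁻): pKₐ(p-nitrobenzoic acid) ≈ 3.4
cyanide (CN⁻): pKₐ(HCN) ≈ 9.2
tert-butoxide ((CH₃)₃CO⁻): pKₐ(t-BuOH) ≈ 18
NH₂⁻: pKₐ(NH₃) ≈ 38
methyl carbanion: pKₐ(CH₄) ≈ 48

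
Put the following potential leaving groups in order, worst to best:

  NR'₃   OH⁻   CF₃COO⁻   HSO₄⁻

A good leaving group is a weak base: the lower the pKₐ of its conjugate acid, the more readily it departs.
HSO₄⁻: pKₐ(H₂SO₄) ≈ -3
CF₃COO⁻: pKₐ(CF₃COOH) ≈ 0.2
NR'₃: pKₐ(R'₃NH⁺) ≈ 10.7
OH⁻: pKₐ(H₂O) ≈ 15.7 — strong base; essentially never leaves without prior activation
Listed from poorest to best leaving group as asked.

OH⁻ < NR'₃ < CF₃COO⁻ < HSO₄⁻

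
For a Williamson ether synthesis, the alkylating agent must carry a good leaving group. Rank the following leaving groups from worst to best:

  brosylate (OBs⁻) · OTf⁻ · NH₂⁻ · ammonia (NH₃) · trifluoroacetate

NH₂⁻ < ammonia (NH₃) < trifluoroacetate < brosylate (OBs⁻) < OTf⁻

Rank by basicity of the departing species: weakest base leaves most easily.
OTf⁻: pKₐ(CF₃SO₃H (triflic acid)) ≈ -14 — charge spread over three oxygens and a CF₃ group; the premier leaving group in synthesis
brosylate (OBs⁻): pKₐ(p-BrC₆H₄SO₃H) ≈ -2.8 — arenesulfonate with a p-bromo substituent
trifluoroacetate: pKₐ(CF₃COOH) ≈ 0.2
ammonia (NH₃): pKₐ(NH₄⁺) ≈ 9.2 — neutral but moderately basic; leaves from R–NH₃⁺
NH₂⁻: pKₐ(NH₃) ≈ 38 — extremely strong base; never a leaving group
Listed from poorest to best leaving group as asked.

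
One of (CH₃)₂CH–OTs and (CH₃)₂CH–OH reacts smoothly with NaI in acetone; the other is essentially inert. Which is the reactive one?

From (CH₃)₂CH–OH the departing group would be OH⁻ (pKₐ(H₂O) ≈ 15.7). Strong base; essentially never leaves without prior activation.
From (CH₃)₂CH–OTs the leaving group is OTs⁻ (pKₐ(p-CH₃C₆H₄SO₃H (TsOH)) ≈ -2.8). Resonance-delocalised arenesulfonate.
(In practice (CH₃)₂CH–OTs is made from (CH₃)₂CH–OH by treatment with TsCl / pyridine, converting the hydroxyl into a tosylate.)

(CH₃)₂CH–OTs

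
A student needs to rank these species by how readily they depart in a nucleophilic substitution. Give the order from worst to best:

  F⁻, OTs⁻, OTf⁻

F⁻ < OTs⁻ < OTf⁻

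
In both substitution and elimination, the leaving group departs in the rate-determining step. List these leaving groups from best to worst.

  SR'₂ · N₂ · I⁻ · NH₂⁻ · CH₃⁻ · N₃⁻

N₂ > I⁻ > SR'₂ > N₃⁻ > NH₂⁻ > CH₃⁻

The more stable X⁻ (or X) is on its own — i.e. the weaker a base it is — the better a leaving group it makes.
N₂: no meaningful conjugate acid; N₂ departs as an exceptionally stable neutral molecule
I⁻: pKₐ(HI) ≈ -10 — large, highly polarisable; very weak base
SR'₂: pKₐ(R'₂SH⁺) ≈ -7
N₃⁻: pKₐ(HN₃) ≈ 4.7 — linear, resonance-stabilised
NH₂⁻: pKₐ(NH₃) ≈ 38
CH₃⁻: pKₐ(CH₄) ≈ 48 — unstabilised carbanion; the worst conceivable leaving group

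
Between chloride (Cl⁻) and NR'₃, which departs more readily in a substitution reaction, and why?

chloride (Cl⁻) is the better leaving group.
pKₐ(HCl) ≈ -7 versus pKₐ(R'₃NH⁺) ≈ 10.7: chloride (Cl⁻) is the much weaker base.
Moderately weak base.

chloride (Cl⁻)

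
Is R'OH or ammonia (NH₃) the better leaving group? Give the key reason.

R'OH is the better leaving group.
pKₐ(R'OH₂⁺) ≈ -2.4 versus pKₐ(NH₄⁺) ≈ 9.2: R'OH is the much weaker base.
Neutral; leaves from a protonated ether (an oxonium ion, R–O(H)R'⁺).

R'OH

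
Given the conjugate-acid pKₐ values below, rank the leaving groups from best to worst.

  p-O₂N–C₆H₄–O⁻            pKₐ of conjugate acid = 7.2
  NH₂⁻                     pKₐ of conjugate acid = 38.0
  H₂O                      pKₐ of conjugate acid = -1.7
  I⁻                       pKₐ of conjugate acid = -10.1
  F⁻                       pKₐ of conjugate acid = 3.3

I⁻ > H₂O > F⁻ > p-O₂N–C₆H₄–O⁻ > NH₂⁻

Lower conjugate-acid pKₐ ⇒ weaker base ⇒ better leaving group.
Sorting by the given values: I⁻ (-10.1), H₂O (-1.7), F⁻ (3.3), p-O₂N–C₆H₄–O⁻ (7.2), NH₂⁻ (38.0).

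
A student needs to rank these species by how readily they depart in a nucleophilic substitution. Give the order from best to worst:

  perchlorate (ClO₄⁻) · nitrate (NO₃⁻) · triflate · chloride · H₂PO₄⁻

triflate > perchlorate (ClO₄⁻) > chloride > nitrate (NO₃⁻) > H₂PO₄⁻

triflate: pKₐ(CF₃SO₃H (triflic acid)) ≈ -14 — charge spread over three oxygens and a CF₃ group; the premier leaving group in synthesis
perchlorate (ClO₄⁻): pKₐ(HClO₄) ≈ -10 — extremely weak base; rarely used for safety reasons
chloride: pKₐ(HCl) ≈ -7
nitrate (NO₃⁻): pKₐ(HNO₃) ≈ -1.3 — resonance-delocalised over three oxygens
H₂PO₄⁻: pKₐ(H₃PO₄) ≈ 2.1 — moderate base; biological leaving group after further activation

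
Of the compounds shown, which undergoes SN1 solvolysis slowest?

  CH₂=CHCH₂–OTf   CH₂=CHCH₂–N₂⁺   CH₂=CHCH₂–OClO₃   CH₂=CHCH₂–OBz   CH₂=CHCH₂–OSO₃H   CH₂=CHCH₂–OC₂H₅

CH₂=CHCH₂–OC₂H₅

Same R in every case — rank the leaving groups.
Leaving-group ability tracks the stability of the departed species; conjugate-acid pKₐ is the usual yardstick (lower pKₐ → better LG).
CH₂=CHCH₂–N₂⁺ loses N₂: no meaningful conjugate acid; N₂ departs as an exceptionally stable neutral molecule
CH₂=CHCH₂–OTf loses OTf⁻: pKₐ(CF₃SO₃H (triflic acid)) ≈ -14
CH₂=CHCH₂–OClO₃ loses ClO₄⁻: pKₐ(HClO₄) ≈ -10
CH₂=CHCH₂–OSO₃H loses HSO₄⁻: pKₐ(H₂SO₄) ≈ -3
CH₂=CHCH₂–OBz loses PhCOO⁻: pKₐ(C₆H₅COOH) ≈ 4.2
CH₂=CHCH₂–OC₂H₅ loses CH₃CH₂O⁻: pKₐ(CH₃CH₂OH) ≈ 16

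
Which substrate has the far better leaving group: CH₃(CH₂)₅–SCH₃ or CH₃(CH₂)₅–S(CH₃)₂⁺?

CH₃(CH₂)₅–S(CH₃)₂⁺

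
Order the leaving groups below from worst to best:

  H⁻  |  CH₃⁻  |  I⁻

Leaving-group ability tracks the stability of the departed species; conjugate-acid pKₐ is the usual yardstick (lower pKₐ → better LG).
I⁻: pKₐ(HI) ≈ -10
H⁻: pKₐ(H₂) ≈ 36 — extremely strong base; leaves only in special hydride-transfer contexts
CH₃⁻: pKₐ(CH₄) ≈ 48 — unstabilised carbanion; the worst conceivable leaving group
Listed from poorest to best leaving group as asked.

CH₃⁻ < H⁻ < I⁻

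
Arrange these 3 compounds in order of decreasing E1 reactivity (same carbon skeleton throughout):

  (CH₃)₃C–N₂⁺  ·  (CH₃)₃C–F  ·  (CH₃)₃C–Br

(CH₃)₃C–N₂⁺ > (CH₃)₃C–Br > (CH₃)₃C–F

Identical carbon frameworks mean the comparison reduces to leaving-group quality.
The more stable X⁻ (or X) is on its own — i.e. the weaker a base it is — the better a leaving group it makes.
(CH₃)₃C–N₂⁺ loses N₂: no meaningful conjugate acid; N₂ departs as an exceptionally stable neutral molecule
(CH₃)₃C–Br loses Br⁻: pKₐ(HBr) ≈ -9
(CH₃)₃C–F loses F⁻: pKₐ(HF) ≈ 3.2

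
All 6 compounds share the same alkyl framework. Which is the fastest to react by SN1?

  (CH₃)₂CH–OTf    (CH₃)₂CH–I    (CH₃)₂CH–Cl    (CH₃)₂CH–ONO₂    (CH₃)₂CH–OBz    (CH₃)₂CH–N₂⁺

(CH₃)₂CH–N₂⁺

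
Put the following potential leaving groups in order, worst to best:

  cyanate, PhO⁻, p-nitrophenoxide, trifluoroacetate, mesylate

PhO⁻ < p-nitrophenoxide < cyanate < trifluoroacetate < mesylate

Leaving-group ability tracks the stability of the departed species; conjugate-acid pKₐ is the usual yardstick (lower pKₐ → better LG).
mesylate: pKₐ(CH₃SO₃H (MsOH)) ≈ -1.9
trifluoroacetate: pKₐ(CF₃COOH) ≈ 0.2
cyanate: pKₐ(HOCN) ≈ 3.5
p-nitrophenoxide: pKₐ(p-nitrophenol) ≈ 7.2
PhO⁻: pKₐ(C₆H₅OH (phenol)) ≈ 10
Reversing gives the worst-to-best order requested.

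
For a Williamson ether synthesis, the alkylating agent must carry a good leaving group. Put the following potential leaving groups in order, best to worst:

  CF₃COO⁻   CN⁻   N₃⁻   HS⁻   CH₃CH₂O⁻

Leaving-group ability tracks the stability of the departed species; conjugate-acid pKₐ is the usual yardstick (lower pKₐ → better LG).
CF₃COO⁻: pKₐ(CF₃COOH) ≈ 0.2
N₃⁻: pKₐ(HN₃) ≈ 4.7
HS⁻: pKₐ(H₂S) ≈ 7
CN⁻: pKₐ(HCN) ≈ 9.2
CH₃CH₂O⁻: pKₐ(CH₃CH₂OH) ≈ 16

CF₃COO⁻ > N₃⁻ > HS⁻ > CN⁻ > CH₃CH₂O⁻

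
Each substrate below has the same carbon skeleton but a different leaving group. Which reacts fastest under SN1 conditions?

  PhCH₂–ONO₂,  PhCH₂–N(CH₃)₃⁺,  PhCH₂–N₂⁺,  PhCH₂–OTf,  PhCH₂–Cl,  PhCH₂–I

PhCH₂–N₂⁺

The skeletons are identical, so relative rate is governed entirely by leaving-group ability.
Rank by basicity of the departing species: weakest base leaves most easily.
PhCH₂–N₂⁺ loses N₂: no meaningful conjugate acid; N₂ departs as an exceptionally stable neutral molecule
PhCH₂–OTf loses OTf⁻: pKₐ(CF₃SO₃H (triflic acid)) ≈ -14
PhCH₂–I loses I⁻: pKₐ(HI) ≈ -10
PhCH₂–Cl loses Cl⁻: pKₐ(HCl) ≈ -7
PhCH₂–ONO₂ loses NO₃⁻: pKₐ(HNO₃) ≈ -1.3
PhCH₂–N(CH₃)₃⁺ loses NR'₃: pKₐ(R'₃NH⁺) ≈ 10.7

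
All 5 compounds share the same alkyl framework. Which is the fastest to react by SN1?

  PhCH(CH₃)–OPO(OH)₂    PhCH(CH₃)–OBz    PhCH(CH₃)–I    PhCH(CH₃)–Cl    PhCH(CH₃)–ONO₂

PhCH(CH₃)–I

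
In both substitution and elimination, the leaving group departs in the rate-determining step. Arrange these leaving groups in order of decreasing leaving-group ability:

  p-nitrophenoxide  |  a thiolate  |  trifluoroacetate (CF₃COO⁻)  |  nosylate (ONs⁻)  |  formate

nosylate (ONs⁻) > trifluoroacetate (CF₃COO⁻) > formate > p-nitrophenoxide > a thiolate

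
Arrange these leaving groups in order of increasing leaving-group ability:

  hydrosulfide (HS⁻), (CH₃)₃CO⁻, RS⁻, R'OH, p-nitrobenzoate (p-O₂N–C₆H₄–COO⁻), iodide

Leaving-group ability tracks the stability of the departed species; conjugate-acid pKₐ is the usual yardstick (lower pKₐ → better LG).
iodide: pKₐ(HI) ≈ -10
R'OH: pKₐ(R'OH₂⁺) ≈ -2.4
p-nitrobenzoate (p-O₂N–C₆H₄–COO⁻): pKₐ(p-nitrobenzoic acid) ≈ 3.4
hydrosulfide (HS⁻): pKₐ(H₂S) ≈ 7
RS⁻: pKₐ(RSH (a thiol)) ≈ 10.5
(CH₃)₃CO⁻: pKₐ(t-BuOH) ≈ 18
Reversing gives the worst-to-best order requested.

(CH₃)₃CO⁻ < RS⁻ < hydrosulfide (HS⁻) < p-nitrobenzoate (p-O₂N–C₆H₄–COO⁻) < R'OH < iodide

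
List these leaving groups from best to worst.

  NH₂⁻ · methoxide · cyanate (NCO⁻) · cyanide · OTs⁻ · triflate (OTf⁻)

triflate (OTf⁻) > OTs⁻ > cyanate (NCO⁻) > cyanide > methoxide > NH₂⁻

Rank by basicity of the departing species: weakest base leaves most easily.
triflate (OTf⁻): pKₐ(CF₃SO₃H (triflic acid)) ≈ -14
OTs⁻: pKₐ(p-CH₃C₆H₄SO₃H (TsOH)) ≈ -2.8
cyanate (NCO⁻): pKₐ(HOCN) ≈ 3.5
cyanide: pKₐ(HCN) ≈ 9.2
methoxide: pKₐ(CH₃OH) ≈ 15.5
NH₂⁻: pKₐ(NH₃) ≈ 38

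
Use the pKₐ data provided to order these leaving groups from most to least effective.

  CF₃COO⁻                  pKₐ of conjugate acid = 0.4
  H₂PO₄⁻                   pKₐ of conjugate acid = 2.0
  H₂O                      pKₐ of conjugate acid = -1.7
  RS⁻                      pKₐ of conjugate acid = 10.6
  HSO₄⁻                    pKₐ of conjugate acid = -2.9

Lower conjugate-acid pKₐ ⇒ weaker base ⇒ better leaving group.
Sorting by the given values: HSO₄⁻ (-2.9), H₂O (-1.7), CF₃COO⁻ (0.4), H₂PO₄⁻ (2.0), RS⁻ (10.6).

HSO₄⁻ > H₂O > CF₃COO⁻ > H₂PO₄⁻ > RS⁻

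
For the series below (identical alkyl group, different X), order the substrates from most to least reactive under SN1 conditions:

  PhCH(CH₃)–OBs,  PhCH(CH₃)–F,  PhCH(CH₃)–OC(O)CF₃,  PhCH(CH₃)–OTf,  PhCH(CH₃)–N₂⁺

Same R in every case — rank the leaving groups.
Leaving-group ability tracks the stability of the departed species; conjugate-acid pKₐ is the usual yardstick (lower pKₐ → better LG).
PhCH(CH₃)–N₂⁺ loses N₂: no meaningful conjugate acid; N₂ departs as an exceptionally stable neutral molecule
PhCH(CH₃)–OTf loses OTf⁻: pKₐ(CF₃SO₃H (triflic acid)) ≈ -14
PhCH(CH₃)–OBs loses OBs⁻: pKₐ(p-BrC₆H₄SO₃H) ≈ -2.8
PhCH(CH₃)–OC(O)CF₃ loses CF₃COO⁻: pKₐ(CF₃COOH) ≈ 0.2
PhCH(CH₃)–F loses F⁻: pKₐ(HF) ≈ 3.2

PhCH(CH₃)–N₂⁺ > PhCH(CH₃)–OTf > PhCH(CH₃)–OBs > PhCH(CH₃)–OC(O)CF₃ > PhCH(CH₃)–F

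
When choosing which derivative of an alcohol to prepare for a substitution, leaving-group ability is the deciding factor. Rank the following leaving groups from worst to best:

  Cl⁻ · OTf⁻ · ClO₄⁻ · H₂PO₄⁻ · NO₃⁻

H₂PO₄⁻ < NO₃⁻ < Cl⁻ < ClO₄⁻ < OTf⁻

The more stable X⁻ (or X) is on its own — i.e. the weaker a base it is — the better a leaving group it makes.
OTf⁻: pKₐ(CF₃SO₃H (triflic acid)) ≈ -14
ClO₄⁻: pKₐ(HClO₄) ≈ -10 — extremely weak base; rarely used for safety reasons
Cl⁻: pKₐ(HCl) ≈ -7 — moderately weak base
NO₃⁻: pKₐ(HNO₃) ≈ -1.3 — resonance-delocalised over three oxygens
H₂PO₄⁻: pKₐ(H₃PO₄) ≈ 2.1
Reversing gives the worst-to-best order requested.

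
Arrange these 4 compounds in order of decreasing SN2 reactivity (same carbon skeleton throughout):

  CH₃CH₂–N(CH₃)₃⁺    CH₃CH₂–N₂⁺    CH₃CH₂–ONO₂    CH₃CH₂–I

The skeletons are identical, so relative rate is governed entirely by leaving-group ability.
The more stable X⁻ (or X) is on its own — i.e. the weaker a base it is — the better a leaving group it makes.
CH₃CH₂–N₂⁺ loses N₂: no meaningful conjugate acid; N₂ departs as an exceptionally stable neutral molecule
CH₃CH₂–I loses I⁻: pKₐ(HI) ≈ -10
CH₃CH₂–ONO₂ loses NO₃⁻: pKₐ(HNO₃) ≈ -1.3
CH₃CH₂–N(CH₃)₃⁺ loses NR'₃: pKₐ(R'₃NH⁺) ≈ 10.7

CH₃CH₂–N₂⁺ > CH₃CH₂–I > CH₃CH₂–ONO₂ > CH₃CH₂–N(CH₃)₃⁺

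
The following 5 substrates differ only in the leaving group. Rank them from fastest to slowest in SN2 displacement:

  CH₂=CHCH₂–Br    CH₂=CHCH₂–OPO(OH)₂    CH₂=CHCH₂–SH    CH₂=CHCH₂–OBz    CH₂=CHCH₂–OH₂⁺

With the same alkyl group throughout, only the leaving group differentiates the rates.
The more stable X⁻ (or X) is on its own — i.e. the weaker a base it is — the better a leaving group it makes.
CH₂=CHCH₂–Br loses Br⁻: pKₐ(HBr) ≈ -9
CH₂=CHCH₂–OH₂⁺ loses H₂O: pKₐ(H₃O⁺) ≈ -1.7
CH₂=CHCH₂–OPO(OH)₂ loses H₂PO₄⁻: pKₐ(H₃PO₄) ≈ 2.1
CH₂=CHCH₂–OBz loses PhCOO⁻: pKₐ(C₆H₅COOH) ≈ 4.2
CH₂=CHCH₂–SH loses HS⁻: pKₐ(H₂S) ≈ 7

CH₂=CHCH₂–Br > CH₂=CHCH₂–OH₂⁺ > CH₂=CHCH₂–OPO(OH)₂ > CH₂=CHCH₂–OBz > CH₂=CHCH₂–SH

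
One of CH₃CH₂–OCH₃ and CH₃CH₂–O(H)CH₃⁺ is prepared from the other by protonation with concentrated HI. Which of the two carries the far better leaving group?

CH₃CH₂–O(H)CH₃⁺

From CH₃CH₂–OCH₃ the departing group would be CH₃O⁻ (pKₐ(CH₃OH) ≈ 15.5). Strong base; alkoxides do not leave unassisted.
From CH₃CH₂–O(H)CH₃⁺ the leaving group is R'OH (pKₐ(R'OH₂⁺) ≈ -2.4). Neutral; leaves from a protonated ether (an oxonium ion, R–O(H)R'⁺).
Protonation with concentrated HI works by allowing neutral methanol, rather than methoxide, to depart, making CH₃CH₂–O(H)CH₃⁺ enormously more reactive.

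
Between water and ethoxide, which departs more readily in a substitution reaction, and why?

water

water is the better leaving group.
pKₐ(H₃O⁺) ≈ -1.7 versus pKₐ(CH₃CH₂OH) ≈ 16: water is the much weaker base.
Neutral; leaves from a protonated alcohol (R–OH₂⁺).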